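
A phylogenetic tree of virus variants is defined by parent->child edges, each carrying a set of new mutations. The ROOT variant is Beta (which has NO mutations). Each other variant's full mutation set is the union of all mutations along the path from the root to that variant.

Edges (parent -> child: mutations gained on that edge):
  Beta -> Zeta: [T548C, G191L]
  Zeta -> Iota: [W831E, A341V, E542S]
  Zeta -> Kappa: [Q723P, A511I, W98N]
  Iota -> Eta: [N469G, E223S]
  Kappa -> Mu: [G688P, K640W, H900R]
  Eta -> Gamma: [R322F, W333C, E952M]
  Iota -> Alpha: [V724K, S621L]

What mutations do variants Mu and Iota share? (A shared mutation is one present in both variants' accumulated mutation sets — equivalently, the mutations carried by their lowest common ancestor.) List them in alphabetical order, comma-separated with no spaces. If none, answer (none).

Accumulating mutations along path to Mu:
  At Beta: gained [] -> total []
  At Zeta: gained ['T548C', 'G191L'] -> total ['G191L', 'T548C']
  At Kappa: gained ['Q723P', 'A511I', 'W98N'] -> total ['A511I', 'G191L', 'Q723P', 'T548C', 'W98N']
  At Mu: gained ['G688P', 'K640W', 'H900R'] -> total ['A511I', 'G191L', 'G688P', 'H900R', 'K640W', 'Q723P', 'T548C', 'W98N']
Mutations(Mu) = ['A511I', 'G191L', 'G688P', 'H900R', 'K640W', 'Q723P', 'T548C', 'W98N']
Accumulating mutations along path to Iota:
  At Beta: gained [] -> total []
  At Zeta: gained ['T548C', 'G191L'] -> total ['G191L', 'T548C']
  At Iota: gained ['W831E', 'A341V', 'E542S'] -> total ['A341V', 'E542S', 'G191L', 'T548C', 'W831E']
Mutations(Iota) = ['A341V', 'E542S', 'G191L', 'T548C', 'W831E']
Intersection: ['A511I', 'G191L', 'G688P', 'H900R', 'K640W', 'Q723P', 'T548C', 'W98N'] ∩ ['A341V', 'E542S', 'G191L', 'T548C', 'W831E'] = ['G191L', 'T548C']

Answer: G191L,T548C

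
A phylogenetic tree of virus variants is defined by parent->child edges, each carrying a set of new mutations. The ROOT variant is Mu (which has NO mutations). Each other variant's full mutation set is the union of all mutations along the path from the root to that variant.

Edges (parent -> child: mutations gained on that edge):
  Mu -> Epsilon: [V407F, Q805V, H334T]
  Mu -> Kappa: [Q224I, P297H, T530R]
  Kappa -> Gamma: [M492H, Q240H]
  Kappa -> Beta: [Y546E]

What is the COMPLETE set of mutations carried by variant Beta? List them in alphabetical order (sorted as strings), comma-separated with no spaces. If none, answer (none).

At Mu: gained [] -> total []
At Kappa: gained ['Q224I', 'P297H', 'T530R'] -> total ['P297H', 'Q224I', 'T530R']
At Beta: gained ['Y546E'] -> total ['P297H', 'Q224I', 'T530R', 'Y546E']

Answer: P297H,Q224I,T530R,Y546E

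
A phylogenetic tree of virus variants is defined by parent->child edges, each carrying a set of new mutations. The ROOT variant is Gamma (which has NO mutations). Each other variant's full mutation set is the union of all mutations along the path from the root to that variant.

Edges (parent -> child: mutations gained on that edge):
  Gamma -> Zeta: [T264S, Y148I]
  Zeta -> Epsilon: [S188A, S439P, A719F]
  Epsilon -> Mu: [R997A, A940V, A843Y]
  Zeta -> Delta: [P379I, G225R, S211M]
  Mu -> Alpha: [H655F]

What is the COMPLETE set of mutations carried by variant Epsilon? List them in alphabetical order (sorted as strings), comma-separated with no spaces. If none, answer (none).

Answer: A719F,S188A,S439P,T264S,Y148I

Derivation:
At Gamma: gained [] -> total []
At Zeta: gained ['T264S', 'Y148I'] -> total ['T264S', 'Y148I']
At Epsilon: gained ['S188A', 'S439P', 'A719F'] -> total ['A719F', 'S188A', 'S439P', 'T264S', 'Y148I']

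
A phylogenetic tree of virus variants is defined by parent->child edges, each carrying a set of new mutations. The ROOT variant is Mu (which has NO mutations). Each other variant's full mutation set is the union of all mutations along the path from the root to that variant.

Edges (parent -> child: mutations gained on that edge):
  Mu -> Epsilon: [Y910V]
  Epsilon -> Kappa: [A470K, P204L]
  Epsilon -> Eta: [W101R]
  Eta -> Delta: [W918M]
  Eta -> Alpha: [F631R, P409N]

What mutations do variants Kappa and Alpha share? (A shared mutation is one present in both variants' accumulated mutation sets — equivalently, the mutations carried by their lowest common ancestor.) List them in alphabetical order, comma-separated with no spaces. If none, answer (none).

Answer: Y910V

Derivation:
Accumulating mutations along path to Kappa:
  At Mu: gained [] -> total []
  At Epsilon: gained ['Y910V'] -> total ['Y910V']
  At Kappa: gained ['A470K', 'P204L'] -> total ['A470K', 'P204L', 'Y910V']
Mutations(Kappa) = ['A470K', 'P204L', 'Y910V']
Accumulating mutations along path to Alpha:
  At Mu: gained [] -> total []
  At Epsilon: gained ['Y910V'] -> total ['Y910V']
  At Eta: gained ['W101R'] -> total ['W101R', 'Y910V']
  At Alpha: gained ['F631R', 'P409N'] -> total ['F631R', 'P409N', 'W101R', 'Y910V']
Mutations(Alpha) = ['F631R', 'P409N', 'W101R', 'Y910V']
Intersection: ['A470K', 'P204L', 'Y910V'] ∩ ['F631R', 'P409N', 'W101R', 'Y910V'] = ['Y910V']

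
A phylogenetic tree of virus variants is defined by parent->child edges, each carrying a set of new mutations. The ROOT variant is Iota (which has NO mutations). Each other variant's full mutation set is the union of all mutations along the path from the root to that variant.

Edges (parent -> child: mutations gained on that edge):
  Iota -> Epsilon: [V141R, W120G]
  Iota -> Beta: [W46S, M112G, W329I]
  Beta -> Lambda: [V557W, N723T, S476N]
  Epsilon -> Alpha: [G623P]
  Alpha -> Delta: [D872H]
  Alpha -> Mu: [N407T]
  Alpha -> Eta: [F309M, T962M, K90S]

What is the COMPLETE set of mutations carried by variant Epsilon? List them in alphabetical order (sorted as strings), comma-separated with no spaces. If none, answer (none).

Answer: V141R,W120G

Derivation:
At Iota: gained [] -> total []
At Epsilon: gained ['V141R', 'W120G'] -> total ['V141R', 'W120G']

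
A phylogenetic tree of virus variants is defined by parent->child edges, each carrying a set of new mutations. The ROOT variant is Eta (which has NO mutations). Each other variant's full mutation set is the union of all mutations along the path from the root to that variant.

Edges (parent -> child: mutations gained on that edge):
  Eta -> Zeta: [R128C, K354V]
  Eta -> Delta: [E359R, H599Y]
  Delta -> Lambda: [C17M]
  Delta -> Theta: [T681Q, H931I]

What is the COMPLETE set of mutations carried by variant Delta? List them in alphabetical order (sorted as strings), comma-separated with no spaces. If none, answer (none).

At Eta: gained [] -> total []
At Delta: gained ['E359R', 'H599Y'] -> total ['E359R', 'H599Y']

Answer: E359R,H599Y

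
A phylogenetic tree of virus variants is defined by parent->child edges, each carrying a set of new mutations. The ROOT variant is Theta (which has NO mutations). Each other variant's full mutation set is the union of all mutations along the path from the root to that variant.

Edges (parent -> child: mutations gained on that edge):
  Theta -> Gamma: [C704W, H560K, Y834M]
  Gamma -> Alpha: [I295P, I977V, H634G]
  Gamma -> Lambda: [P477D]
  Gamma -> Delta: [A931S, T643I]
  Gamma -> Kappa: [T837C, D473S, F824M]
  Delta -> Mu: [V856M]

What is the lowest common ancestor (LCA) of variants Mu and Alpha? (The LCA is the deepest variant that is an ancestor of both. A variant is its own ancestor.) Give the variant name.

Path from root to Mu: Theta -> Gamma -> Delta -> Mu
  ancestors of Mu: {Theta, Gamma, Delta, Mu}
Path from root to Alpha: Theta -> Gamma -> Alpha
  ancestors of Alpha: {Theta, Gamma, Alpha}
Common ancestors: {Theta, Gamma}
Walk up from Alpha: Alpha (not in ancestors of Mu), Gamma (in ancestors of Mu), Theta (in ancestors of Mu)
Deepest common ancestor (LCA) = Gamma

Answer: Gamma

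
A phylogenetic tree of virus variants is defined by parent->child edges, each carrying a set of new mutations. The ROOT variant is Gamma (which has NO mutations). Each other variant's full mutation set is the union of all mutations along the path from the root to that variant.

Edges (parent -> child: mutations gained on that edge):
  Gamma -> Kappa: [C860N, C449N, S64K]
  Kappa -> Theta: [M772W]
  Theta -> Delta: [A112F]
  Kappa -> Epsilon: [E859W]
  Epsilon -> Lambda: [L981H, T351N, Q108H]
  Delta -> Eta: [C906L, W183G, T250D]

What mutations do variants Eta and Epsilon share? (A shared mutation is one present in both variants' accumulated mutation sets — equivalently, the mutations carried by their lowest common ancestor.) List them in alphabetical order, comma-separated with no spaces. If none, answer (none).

Accumulating mutations along path to Eta:
  At Gamma: gained [] -> total []
  At Kappa: gained ['C860N', 'C449N', 'S64K'] -> total ['C449N', 'C860N', 'S64K']
  At Theta: gained ['M772W'] -> total ['C449N', 'C860N', 'M772W', 'S64K']
  At Delta: gained ['A112F'] -> total ['A112F', 'C449N', 'C860N', 'M772W', 'S64K']
  At Eta: gained ['C906L', 'W183G', 'T250D'] -> total ['A112F', 'C449N', 'C860N', 'C906L', 'M772W', 'S64K', 'T250D', 'W183G']
Mutations(Eta) = ['A112F', 'C449N', 'C860N', 'C906L', 'M772W', 'S64K', 'T250D', 'W183G']
Accumulating mutations along path to Epsilon:
  At Gamma: gained [] -> total []
  At Kappa: gained ['C860N', 'C449N', 'S64K'] -> total ['C449N', 'C860N', 'S64K']
  At Epsilon: gained ['E859W'] -> total ['C449N', 'C860N', 'E859W', 'S64K']
Mutations(Epsilon) = ['C449N', 'C860N', 'E859W', 'S64K']
Intersection: ['A112F', 'C449N', 'C860N', 'C906L', 'M772W', 'S64K', 'T250D', 'W183G'] ∩ ['C449N', 'C860N', 'E859W', 'S64K'] = ['C449N', 'C860N', 'S64K']

Answer: C449N,C860N,S64K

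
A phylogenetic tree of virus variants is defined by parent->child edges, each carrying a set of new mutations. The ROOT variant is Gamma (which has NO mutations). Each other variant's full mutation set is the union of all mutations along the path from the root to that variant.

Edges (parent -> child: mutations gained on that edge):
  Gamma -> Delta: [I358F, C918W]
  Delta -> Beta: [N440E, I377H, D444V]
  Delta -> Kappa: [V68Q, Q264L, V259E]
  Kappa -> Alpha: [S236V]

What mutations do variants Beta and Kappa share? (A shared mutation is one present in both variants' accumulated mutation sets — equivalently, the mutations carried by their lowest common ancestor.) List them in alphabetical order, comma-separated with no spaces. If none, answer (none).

Answer: C918W,I358F

Derivation:
Accumulating mutations along path to Beta:
  At Gamma: gained [] -> total []
  At Delta: gained ['I358F', 'C918W'] -> total ['C918W', 'I358F']
  At Beta: gained ['N440E', 'I377H', 'D444V'] -> total ['C918W', 'D444V', 'I358F', 'I377H', 'N440E']
Mutations(Beta) = ['C918W', 'D444V', 'I358F', 'I377H', 'N440E']
Accumulating mutations along path to Kappa:
  At Gamma: gained [] -> total []
  At Delta: gained ['I358F', 'C918W'] -> total ['C918W', 'I358F']
  At Kappa: gained ['V68Q', 'Q264L', 'V259E'] -> total ['C918W', 'I358F', 'Q264L', 'V259E', 'V68Q']
Mutations(Kappa) = ['C918W', 'I358F', 'Q264L', 'V259E', 'V68Q']
Intersection: ['C918W', 'D444V', 'I358F', 'I377H', 'N440E'] ∩ ['C918W', 'I358F', 'Q264L', 'V259E', 'V68Q'] = ['C918W', 'I358F']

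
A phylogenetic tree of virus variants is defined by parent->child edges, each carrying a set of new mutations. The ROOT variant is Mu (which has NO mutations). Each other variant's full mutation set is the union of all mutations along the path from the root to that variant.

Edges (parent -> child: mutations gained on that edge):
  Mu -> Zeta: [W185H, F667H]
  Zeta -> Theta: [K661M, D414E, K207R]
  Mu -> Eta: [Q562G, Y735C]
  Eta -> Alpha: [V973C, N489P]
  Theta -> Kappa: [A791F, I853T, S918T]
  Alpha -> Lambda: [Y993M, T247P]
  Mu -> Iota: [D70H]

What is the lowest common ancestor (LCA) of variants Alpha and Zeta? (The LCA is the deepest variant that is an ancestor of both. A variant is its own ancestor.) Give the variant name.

Path from root to Alpha: Mu -> Eta -> Alpha
  ancestors of Alpha: {Mu, Eta, Alpha}
Path from root to Zeta: Mu -> Zeta
  ancestors of Zeta: {Mu, Zeta}
Common ancestors: {Mu}
Walk up from Zeta: Zeta (not in ancestors of Alpha), Mu (in ancestors of Alpha)
Deepest common ancestor (LCA) = Mu

Answer: Mu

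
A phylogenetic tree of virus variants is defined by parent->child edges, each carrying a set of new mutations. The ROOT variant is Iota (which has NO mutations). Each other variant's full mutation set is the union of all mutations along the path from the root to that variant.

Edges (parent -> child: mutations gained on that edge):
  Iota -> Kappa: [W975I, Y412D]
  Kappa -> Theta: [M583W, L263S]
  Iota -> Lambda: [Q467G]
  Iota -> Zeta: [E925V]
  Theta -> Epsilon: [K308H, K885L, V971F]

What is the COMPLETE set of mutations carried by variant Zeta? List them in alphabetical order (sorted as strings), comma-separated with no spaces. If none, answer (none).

Answer: E925V

Derivation:
At Iota: gained [] -> total []
At Zeta: gained ['E925V'] -> total ['E925V']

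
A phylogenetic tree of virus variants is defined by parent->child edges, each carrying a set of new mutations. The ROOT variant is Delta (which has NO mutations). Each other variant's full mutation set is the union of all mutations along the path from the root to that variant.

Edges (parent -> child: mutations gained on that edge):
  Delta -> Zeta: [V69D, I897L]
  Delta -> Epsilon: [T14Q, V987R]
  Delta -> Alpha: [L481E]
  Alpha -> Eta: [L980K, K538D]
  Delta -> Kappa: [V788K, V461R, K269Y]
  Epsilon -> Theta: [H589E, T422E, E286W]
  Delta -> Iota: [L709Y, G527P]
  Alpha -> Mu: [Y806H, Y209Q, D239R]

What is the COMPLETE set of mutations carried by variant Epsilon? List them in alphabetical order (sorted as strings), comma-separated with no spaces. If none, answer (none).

Answer: T14Q,V987R

Derivation:
At Delta: gained [] -> total []
At Epsilon: gained ['T14Q', 'V987R'] -> total ['T14Q', 'V987R']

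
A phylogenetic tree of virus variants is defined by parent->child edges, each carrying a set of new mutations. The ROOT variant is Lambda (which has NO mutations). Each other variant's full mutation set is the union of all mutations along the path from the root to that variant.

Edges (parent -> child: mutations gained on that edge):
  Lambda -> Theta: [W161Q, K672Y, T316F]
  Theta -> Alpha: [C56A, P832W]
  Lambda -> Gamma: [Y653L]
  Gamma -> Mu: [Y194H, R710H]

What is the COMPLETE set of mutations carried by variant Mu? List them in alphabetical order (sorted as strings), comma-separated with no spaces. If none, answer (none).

At Lambda: gained [] -> total []
At Gamma: gained ['Y653L'] -> total ['Y653L']
At Mu: gained ['Y194H', 'R710H'] -> total ['R710H', 'Y194H', 'Y653L']

Answer: R710H,Y194H,Y653L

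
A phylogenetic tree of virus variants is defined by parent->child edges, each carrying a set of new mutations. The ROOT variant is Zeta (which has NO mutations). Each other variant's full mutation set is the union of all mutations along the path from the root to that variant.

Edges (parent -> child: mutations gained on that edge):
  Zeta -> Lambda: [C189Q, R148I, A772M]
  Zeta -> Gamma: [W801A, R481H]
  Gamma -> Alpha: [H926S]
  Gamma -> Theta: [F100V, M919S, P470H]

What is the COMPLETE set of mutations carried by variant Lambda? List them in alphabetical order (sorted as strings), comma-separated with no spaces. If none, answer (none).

At Zeta: gained [] -> total []
At Lambda: gained ['C189Q', 'R148I', 'A772M'] -> total ['A772M', 'C189Q', 'R148I']

Answer: A772M,C189Q,R148I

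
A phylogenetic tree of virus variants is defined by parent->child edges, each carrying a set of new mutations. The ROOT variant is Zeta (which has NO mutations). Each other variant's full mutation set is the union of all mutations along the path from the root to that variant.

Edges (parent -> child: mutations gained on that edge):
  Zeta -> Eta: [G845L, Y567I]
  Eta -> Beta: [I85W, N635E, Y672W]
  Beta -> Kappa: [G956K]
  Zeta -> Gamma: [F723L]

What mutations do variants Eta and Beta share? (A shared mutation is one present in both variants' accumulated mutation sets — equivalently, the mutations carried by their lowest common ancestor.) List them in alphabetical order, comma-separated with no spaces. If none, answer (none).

Accumulating mutations along path to Eta:
  At Zeta: gained [] -> total []
  At Eta: gained ['G845L', 'Y567I'] -> total ['G845L', 'Y567I']
Mutations(Eta) = ['G845L', 'Y567I']
Accumulating mutations along path to Beta:
  At Zeta: gained [] -> total []
  At Eta: gained ['G845L', 'Y567I'] -> total ['G845L', 'Y567I']
  At Beta: gained ['I85W', 'N635E', 'Y672W'] -> total ['G845L', 'I85W', 'N635E', 'Y567I', 'Y672W']
Mutations(Beta) = ['G845L', 'I85W', 'N635E', 'Y567I', 'Y672W']
Intersection: ['G845L', 'Y567I'] ∩ ['G845L', 'I85W', 'N635E', 'Y567I', 'Y672W'] = ['G845L', 'Y567I']

Answer: G845L,Y567I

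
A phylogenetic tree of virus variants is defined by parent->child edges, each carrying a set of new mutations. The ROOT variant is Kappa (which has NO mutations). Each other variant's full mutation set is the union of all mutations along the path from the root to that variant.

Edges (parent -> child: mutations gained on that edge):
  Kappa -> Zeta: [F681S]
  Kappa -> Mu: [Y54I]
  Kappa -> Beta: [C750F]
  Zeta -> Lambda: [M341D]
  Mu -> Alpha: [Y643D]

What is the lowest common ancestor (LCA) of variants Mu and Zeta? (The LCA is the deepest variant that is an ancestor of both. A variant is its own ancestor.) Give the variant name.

Answer: Kappa

Derivation:
Path from root to Mu: Kappa -> Mu
  ancestors of Mu: {Kappa, Mu}
Path from root to Zeta: Kappa -> Zeta
  ancestors of Zeta: {Kappa, Zeta}
Common ancestors: {Kappa}
Walk up from Zeta: Zeta (not in ancestors of Mu), Kappa (in ancestors of Mu)
Deepest common ancestor (LCA) = Kappa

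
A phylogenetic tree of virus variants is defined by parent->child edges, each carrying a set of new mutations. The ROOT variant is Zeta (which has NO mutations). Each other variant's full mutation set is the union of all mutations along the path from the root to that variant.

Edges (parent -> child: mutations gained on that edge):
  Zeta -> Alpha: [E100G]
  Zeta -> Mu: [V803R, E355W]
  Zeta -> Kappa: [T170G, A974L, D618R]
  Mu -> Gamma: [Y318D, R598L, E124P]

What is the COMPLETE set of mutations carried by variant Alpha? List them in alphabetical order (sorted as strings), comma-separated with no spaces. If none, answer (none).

Answer: E100G

Derivation:
At Zeta: gained [] -> total []
At Alpha: gained ['E100G'] -> total ['E100G']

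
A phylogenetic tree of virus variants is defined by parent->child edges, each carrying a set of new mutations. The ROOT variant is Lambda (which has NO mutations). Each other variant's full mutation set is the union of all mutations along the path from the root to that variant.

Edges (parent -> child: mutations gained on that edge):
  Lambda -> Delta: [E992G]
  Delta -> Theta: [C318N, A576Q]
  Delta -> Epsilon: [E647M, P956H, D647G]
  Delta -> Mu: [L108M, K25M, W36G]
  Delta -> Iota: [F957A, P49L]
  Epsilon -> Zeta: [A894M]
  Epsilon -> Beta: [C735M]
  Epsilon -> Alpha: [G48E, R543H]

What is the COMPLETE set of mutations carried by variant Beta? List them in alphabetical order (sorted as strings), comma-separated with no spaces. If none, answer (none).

At Lambda: gained [] -> total []
At Delta: gained ['E992G'] -> total ['E992G']
At Epsilon: gained ['E647M', 'P956H', 'D647G'] -> total ['D647G', 'E647M', 'E992G', 'P956H']
At Beta: gained ['C735M'] -> total ['C735M', 'D647G', 'E647M', 'E992G', 'P956H']

Answer: C735M,D647G,E647M,E992G,P956H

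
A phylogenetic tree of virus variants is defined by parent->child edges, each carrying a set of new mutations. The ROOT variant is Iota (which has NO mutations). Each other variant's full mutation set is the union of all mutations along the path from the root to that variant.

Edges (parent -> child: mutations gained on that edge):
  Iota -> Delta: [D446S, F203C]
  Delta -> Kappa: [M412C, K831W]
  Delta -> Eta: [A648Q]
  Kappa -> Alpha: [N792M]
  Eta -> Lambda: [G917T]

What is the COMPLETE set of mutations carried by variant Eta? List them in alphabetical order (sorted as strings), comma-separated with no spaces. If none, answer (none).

Answer: A648Q,D446S,F203C

Derivation:
At Iota: gained [] -> total []
At Delta: gained ['D446S', 'F203C'] -> total ['D446S', 'F203C']
At Eta: gained ['A648Q'] -> total ['A648Q', 'D446S', 'F203C']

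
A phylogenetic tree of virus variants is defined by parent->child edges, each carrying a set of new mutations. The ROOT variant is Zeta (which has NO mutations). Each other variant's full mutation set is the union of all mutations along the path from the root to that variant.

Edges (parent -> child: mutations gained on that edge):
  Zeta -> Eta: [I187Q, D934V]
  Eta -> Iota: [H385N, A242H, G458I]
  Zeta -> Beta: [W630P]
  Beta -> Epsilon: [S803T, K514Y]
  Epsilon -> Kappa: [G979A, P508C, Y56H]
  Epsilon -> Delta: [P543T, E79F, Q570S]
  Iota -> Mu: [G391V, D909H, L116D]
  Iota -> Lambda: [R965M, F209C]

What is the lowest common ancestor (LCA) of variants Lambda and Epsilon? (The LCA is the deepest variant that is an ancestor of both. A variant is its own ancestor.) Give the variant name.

Answer: Zeta

Derivation:
Path from root to Lambda: Zeta -> Eta -> Iota -> Lambda
  ancestors of Lambda: {Zeta, Eta, Iota, Lambda}
Path from root to Epsilon: Zeta -> Beta -> Epsilon
  ancestors of Epsilon: {Zeta, Beta, Epsilon}
Common ancestors: {Zeta}
Walk up from Epsilon: Epsilon (not in ancestors of Lambda), Beta (not in ancestors of Lambda), Zeta (in ancestors of Lambda)
Deepest common ancestor (LCA) = Zeta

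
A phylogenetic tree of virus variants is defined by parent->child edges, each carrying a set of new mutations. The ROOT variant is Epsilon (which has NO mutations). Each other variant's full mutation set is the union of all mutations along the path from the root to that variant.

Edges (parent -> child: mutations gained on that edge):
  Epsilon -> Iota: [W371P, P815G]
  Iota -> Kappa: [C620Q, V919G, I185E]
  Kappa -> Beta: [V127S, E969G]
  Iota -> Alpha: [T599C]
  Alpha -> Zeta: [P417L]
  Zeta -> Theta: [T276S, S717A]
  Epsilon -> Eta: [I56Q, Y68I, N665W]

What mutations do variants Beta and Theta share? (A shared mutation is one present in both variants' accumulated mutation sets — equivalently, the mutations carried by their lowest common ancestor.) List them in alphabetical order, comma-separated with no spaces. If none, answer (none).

Answer: P815G,W371P

Derivation:
Accumulating mutations along path to Beta:
  At Epsilon: gained [] -> total []
  At Iota: gained ['W371P', 'P815G'] -> total ['P815G', 'W371P']
  At Kappa: gained ['C620Q', 'V919G', 'I185E'] -> total ['C620Q', 'I185E', 'P815G', 'V919G', 'W371P']
  At Beta: gained ['V127S', 'E969G'] -> total ['C620Q', 'E969G', 'I185E', 'P815G', 'V127S', 'V919G', 'W371P']
Mutations(Beta) = ['C620Q', 'E969G', 'I185E', 'P815G', 'V127S', 'V919G', 'W371P']
Accumulating mutations along path to Theta:
  At Epsilon: gained [] -> total []
  At Iota: gained ['W371P', 'P815G'] -> total ['P815G', 'W371P']
  At Alpha: gained ['T599C'] -> total ['P815G', 'T599C', 'W371P']
  At Zeta: gained ['P417L'] -> total ['P417L', 'P815G', 'T599C', 'W371P']
  At Theta: gained ['T276S', 'S717A'] -> total ['P417L', 'P815G', 'S717A', 'T276S', 'T599C', 'W371P']
Mutations(Theta) = ['P417L', 'P815G', 'S717A', 'T276S', 'T599C', 'W371P']
Intersection: ['C620Q', 'E969G', 'I185E', 'P815G', 'V127S', 'V919G', 'W371P'] ∩ ['P417L', 'P815G', 'S717A', 'T276S', 'T599C', 'W371P'] = ['P815G', 'W371P']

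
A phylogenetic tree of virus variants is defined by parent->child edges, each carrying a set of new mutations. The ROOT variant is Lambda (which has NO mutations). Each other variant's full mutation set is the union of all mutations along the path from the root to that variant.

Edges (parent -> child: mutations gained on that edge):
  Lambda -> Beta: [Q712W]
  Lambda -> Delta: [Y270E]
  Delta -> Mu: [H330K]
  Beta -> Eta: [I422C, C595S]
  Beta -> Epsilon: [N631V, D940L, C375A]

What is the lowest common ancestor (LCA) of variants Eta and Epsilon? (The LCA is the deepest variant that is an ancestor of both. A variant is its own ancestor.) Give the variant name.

Answer: Beta

Derivation:
Path from root to Eta: Lambda -> Beta -> Eta
  ancestors of Eta: {Lambda, Beta, Eta}
Path from root to Epsilon: Lambda -> Beta -> Epsilon
  ancestors of Epsilon: {Lambda, Beta, Epsilon}
Common ancestors: {Lambda, Beta}
Walk up from Epsilon: Epsilon (not in ancestors of Eta), Beta (in ancestors of Eta), Lambda (in ancestors of Eta)
Deepest common ancestor (LCA) = Beta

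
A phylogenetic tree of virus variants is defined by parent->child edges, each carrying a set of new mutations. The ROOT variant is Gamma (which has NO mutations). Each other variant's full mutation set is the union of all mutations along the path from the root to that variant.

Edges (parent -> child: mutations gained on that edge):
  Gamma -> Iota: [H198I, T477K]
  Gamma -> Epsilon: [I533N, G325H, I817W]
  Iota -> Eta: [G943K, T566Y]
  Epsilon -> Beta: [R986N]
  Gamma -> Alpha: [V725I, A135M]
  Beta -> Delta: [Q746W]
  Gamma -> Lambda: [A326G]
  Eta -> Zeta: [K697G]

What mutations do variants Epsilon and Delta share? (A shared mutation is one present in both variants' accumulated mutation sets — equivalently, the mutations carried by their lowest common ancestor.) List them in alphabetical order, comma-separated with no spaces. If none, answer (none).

Answer: G325H,I533N,I817W

Derivation:
Accumulating mutations along path to Epsilon:
  At Gamma: gained [] -> total []
  At Epsilon: gained ['I533N', 'G325H', 'I817W'] -> total ['G325H', 'I533N', 'I817W']
Mutations(Epsilon) = ['G325H', 'I533N', 'I817W']
Accumulating mutations along path to Delta:
  At Gamma: gained [] -> total []
  At Epsilon: gained ['I533N', 'G325H', 'I817W'] -> total ['G325H', 'I533N', 'I817W']
  At Beta: gained ['R986N'] -> total ['G325H', 'I533N', 'I817W', 'R986N']
  At Delta: gained ['Q746W'] -> total ['G325H', 'I533N', 'I817W', 'Q746W', 'R986N']
Mutations(Delta) = ['G325H', 'I533N', 'I817W', 'Q746W', 'R986N']
Intersection: ['G325H', 'I533N', 'I817W'] ∩ ['G325H', 'I533N', 'I817W', 'Q746W', 'R986N'] = ['G325H', 'I533N', 'I817W']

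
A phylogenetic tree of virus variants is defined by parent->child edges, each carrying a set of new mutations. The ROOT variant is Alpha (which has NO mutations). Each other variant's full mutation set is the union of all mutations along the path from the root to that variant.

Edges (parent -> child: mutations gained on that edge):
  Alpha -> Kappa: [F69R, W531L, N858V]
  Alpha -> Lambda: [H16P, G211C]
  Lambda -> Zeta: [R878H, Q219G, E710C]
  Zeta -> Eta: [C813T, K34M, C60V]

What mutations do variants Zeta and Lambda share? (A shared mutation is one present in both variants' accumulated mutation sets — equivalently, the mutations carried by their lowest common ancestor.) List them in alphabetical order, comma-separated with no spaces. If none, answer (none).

Answer: G211C,H16P

Derivation:
Accumulating mutations along path to Zeta:
  At Alpha: gained [] -> total []
  At Lambda: gained ['H16P', 'G211C'] -> total ['G211C', 'H16P']
  At Zeta: gained ['R878H', 'Q219G', 'E710C'] -> total ['E710C', 'G211C', 'H16P', 'Q219G', 'R878H']
Mutations(Zeta) = ['E710C', 'G211C', 'H16P', 'Q219G', 'R878H']
Accumulating mutations along path to Lambda:
  At Alpha: gained [] -> total []
  At Lambda: gained ['H16P', 'G211C'] -> total ['G211C', 'H16P']
Mutations(Lambda) = ['G211C', 'H16P']
Intersection: ['E710C', 'G211C', 'H16P', 'Q219G', 'R878H'] ∩ ['G211C', 'H16P'] = ['G211C', 'H16P']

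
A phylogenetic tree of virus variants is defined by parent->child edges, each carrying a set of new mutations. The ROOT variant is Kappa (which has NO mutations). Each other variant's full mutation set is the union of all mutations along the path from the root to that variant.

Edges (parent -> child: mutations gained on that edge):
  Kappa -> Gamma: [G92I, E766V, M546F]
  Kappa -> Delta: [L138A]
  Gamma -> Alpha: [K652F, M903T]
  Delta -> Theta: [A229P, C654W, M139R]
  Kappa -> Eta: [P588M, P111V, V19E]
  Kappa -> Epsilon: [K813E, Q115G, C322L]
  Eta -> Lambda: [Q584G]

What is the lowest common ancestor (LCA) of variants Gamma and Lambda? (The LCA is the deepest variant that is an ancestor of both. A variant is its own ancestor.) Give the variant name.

Answer: Kappa

Derivation:
Path from root to Gamma: Kappa -> Gamma
  ancestors of Gamma: {Kappa, Gamma}
Path from root to Lambda: Kappa -> Eta -> Lambda
  ancestors of Lambda: {Kappa, Eta, Lambda}
Common ancestors: {Kappa}
Walk up from Lambda: Lambda (not in ancestors of Gamma), Eta (not in ancestors of Gamma), Kappa (in ancestors of Gamma)
Deepest common ancestor (LCA) = Kappa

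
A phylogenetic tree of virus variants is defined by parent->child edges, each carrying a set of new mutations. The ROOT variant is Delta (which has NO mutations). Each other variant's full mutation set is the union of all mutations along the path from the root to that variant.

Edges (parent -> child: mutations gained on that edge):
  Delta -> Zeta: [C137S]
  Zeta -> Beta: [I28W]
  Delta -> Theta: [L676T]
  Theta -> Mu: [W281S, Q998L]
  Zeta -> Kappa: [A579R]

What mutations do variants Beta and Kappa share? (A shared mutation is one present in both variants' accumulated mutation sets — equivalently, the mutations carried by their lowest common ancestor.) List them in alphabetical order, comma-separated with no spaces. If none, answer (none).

Answer: C137S

Derivation:
Accumulating mutations along path to Beta:
  At Delta: gained [] -> total []
  At Zeta: gained ['C137S'] -> total ['C137S']
  At Beta: gained ['I28W'] -> total ['C137S', 'I28W']
Mutations(Beta) = ['C137S', 'I28W']
Accumulating mutations along path to Kappa:
  At Delta: gained [] -> total []
  At Zeta: gained ['C137S'] -> total ['C137S']
  At Kappa: gained ['A579R'] -> total ['A579R', 'C137S']
Mutations(Kappa) = ['A579R', 'C137S']
Intersection: ['C137S', 'I28W'] ∩ ['A579R', 'C137S'] = ['C137S']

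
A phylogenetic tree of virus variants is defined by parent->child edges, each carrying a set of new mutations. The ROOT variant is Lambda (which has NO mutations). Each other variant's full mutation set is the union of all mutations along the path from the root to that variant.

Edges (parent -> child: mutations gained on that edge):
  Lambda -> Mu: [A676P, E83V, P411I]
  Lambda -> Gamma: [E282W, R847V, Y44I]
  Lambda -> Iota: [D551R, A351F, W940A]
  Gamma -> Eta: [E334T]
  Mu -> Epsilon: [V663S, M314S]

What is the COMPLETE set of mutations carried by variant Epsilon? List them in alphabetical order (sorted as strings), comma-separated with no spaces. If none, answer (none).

Answer: A676P,E83V,M314S,P411I,V663S

Derivation:
At Lambda: gained [] -> total []
At Mu: gained ['A676P', 'E83V', 'P411I'] -> total ['A676P', 'E83V', 'P411I']
At Epsilon: gained ['V663S', 'M314S'] -> total ['A676P', 'E83V', 'M314S', 'P411I', 'V663S']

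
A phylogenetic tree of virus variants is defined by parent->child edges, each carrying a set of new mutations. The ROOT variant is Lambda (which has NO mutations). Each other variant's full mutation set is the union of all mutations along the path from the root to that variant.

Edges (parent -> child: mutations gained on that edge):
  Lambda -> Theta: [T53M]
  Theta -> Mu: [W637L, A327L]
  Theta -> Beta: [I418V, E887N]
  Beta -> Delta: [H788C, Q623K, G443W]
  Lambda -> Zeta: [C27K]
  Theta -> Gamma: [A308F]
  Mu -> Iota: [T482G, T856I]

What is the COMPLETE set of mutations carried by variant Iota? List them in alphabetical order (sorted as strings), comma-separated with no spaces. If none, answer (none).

At Lambda: gained [] -> total []
At Theta: gained ['T53M'] -> total ['T53M']
At Mu: gained ['W637L', 'A327L'] -> total ['A327L', 'T53M', 'W637L']
At Iota: gained ['T482G', 'T856I'] -> total ['A327L', 'T482G', 'T53M', 'T856I', 'W637L']

Answer: A327L,T482G,T53M,T856I,W637L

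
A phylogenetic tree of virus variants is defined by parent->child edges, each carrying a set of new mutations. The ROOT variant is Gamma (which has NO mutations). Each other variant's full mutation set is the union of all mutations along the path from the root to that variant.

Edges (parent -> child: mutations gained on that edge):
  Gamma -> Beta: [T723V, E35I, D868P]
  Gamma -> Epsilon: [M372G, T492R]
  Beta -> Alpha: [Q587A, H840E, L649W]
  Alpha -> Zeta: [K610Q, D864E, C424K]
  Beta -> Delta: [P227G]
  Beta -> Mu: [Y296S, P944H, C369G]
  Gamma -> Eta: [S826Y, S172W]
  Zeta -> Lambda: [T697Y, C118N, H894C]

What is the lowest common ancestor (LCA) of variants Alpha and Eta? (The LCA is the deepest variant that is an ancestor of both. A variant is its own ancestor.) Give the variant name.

Answer: Gamma

Derivation:
Path from root to Alpha: Gamma -> Beta -> Alpha
  ancestors of Alpha: {Gamma, Beta, Alpha}
Path from root to Eta: Gamma -> Eta
  ancestors of Eta: {Gamma, Eta}
Common ancestors: {Gamma}
Walk up from Eta: Eta (not in ancestors of Alpha), Gamma (in ancestors of Alpha)
Deepest common ancestor (LCA) = Gamma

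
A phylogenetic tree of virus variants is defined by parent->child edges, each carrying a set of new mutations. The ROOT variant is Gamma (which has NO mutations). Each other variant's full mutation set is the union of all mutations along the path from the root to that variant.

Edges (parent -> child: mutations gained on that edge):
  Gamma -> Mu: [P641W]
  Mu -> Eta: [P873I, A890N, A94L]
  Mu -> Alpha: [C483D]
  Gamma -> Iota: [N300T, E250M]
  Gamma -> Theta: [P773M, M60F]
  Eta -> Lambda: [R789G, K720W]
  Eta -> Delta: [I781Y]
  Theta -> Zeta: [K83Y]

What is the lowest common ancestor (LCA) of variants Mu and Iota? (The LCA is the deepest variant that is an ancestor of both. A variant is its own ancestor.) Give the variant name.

Path from root to Mu: Gamma -> Mu
  ancestors of Mu: {Gamma, Mu}
Path from root to Iota: Gamma -> Iota
  ancestors of Iota: {Gamma, Iota}
Common ancestors: {Gamma}
Walk up from Iota: Iota (not in ancestors of Mu), Gamma (in ancestors of Mu)
Deepest common ancestor (LCA) = Gamma

Answer: Gamma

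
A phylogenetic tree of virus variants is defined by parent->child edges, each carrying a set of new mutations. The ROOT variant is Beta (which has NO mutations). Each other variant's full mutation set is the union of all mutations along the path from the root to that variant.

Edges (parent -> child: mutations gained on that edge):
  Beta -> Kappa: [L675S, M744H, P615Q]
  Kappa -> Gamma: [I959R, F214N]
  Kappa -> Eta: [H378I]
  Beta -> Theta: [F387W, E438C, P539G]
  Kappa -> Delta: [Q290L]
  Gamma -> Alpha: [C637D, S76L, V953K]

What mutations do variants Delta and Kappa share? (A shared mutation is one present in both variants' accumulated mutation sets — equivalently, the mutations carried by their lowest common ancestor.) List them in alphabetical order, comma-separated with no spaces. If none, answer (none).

Accumulating mutations along path to Delta:
  At Beta: gained [] -> total []
  At Kappa: gained ['L675S', 'M744H', 'P615Q'] -> total ['L675S', 'M744H', 'P615Q']
  At Delta: gained ['Q290L'] -> total ['L675S', 'M744H', 'P615Q', 'Q290L']
Mutations(Delta) = ['L675S', 'M744H', 'P615Q', 'Q290L']
Accumulating mutations along path to Kappa:
  At Beta: gained [] -> total []
  At Kappa: gained ['L675S', 'M744H', 'P615Q'] -> total ['L675S', 'M744H', 'P615Q']
Mutations(Kappa) = ['L675S', 'M744H', 'P615Q']
Intersection: ['L675S', 'M744H', 'P615Q', 'Q290L'] ∩ ['L675S', 'M744H', 'P615Q'] = ['L675S', 'M744H', 'P615Q']

Answer: L675S,M744H,P615Q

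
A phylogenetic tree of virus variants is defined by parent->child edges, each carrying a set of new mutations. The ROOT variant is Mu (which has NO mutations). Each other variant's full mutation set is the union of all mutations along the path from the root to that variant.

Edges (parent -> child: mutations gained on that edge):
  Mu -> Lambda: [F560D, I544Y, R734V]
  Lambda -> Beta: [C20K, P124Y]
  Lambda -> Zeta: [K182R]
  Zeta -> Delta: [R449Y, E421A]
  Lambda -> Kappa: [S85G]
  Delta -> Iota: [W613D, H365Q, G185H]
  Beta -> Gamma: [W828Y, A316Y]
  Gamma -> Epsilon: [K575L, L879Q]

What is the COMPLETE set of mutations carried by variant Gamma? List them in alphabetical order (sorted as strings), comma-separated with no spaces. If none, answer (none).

At Mu: gained [] -> total []
At Lambda: gained ['F560D', 'I544Y', 'R734V'] -> total ['F560D', 'I544Y', 'R734V']
At Beta: gained ['C20K', 'P124Y'] -> total ['C20K', 'F560D', 'I544Y', 'P124Y', 'R734V']
At Gamma: gained ['W828Y', 'A316Y'] -> total ['A316Y', 'C20K', 'F560D', 'I544Y', 'P124Y', 'R734V', 'W828Y']

Answer: A316Y,C20K,F560D,I544Y,P124Y,R734V,W828Y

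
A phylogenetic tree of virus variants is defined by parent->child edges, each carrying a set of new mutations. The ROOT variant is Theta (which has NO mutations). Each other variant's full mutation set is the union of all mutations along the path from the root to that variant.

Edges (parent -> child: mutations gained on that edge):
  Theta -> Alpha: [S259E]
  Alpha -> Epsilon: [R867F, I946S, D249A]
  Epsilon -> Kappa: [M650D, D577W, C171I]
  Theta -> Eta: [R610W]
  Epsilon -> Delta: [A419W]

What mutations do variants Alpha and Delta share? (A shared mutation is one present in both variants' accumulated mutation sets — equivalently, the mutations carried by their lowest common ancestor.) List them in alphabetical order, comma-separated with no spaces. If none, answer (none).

Answer: S259E

Derivation:
Accumulating mutations along path to Alpha:
  At Theta: gained [] -> total []
  At Alpha: gained ['S259E'] -> total ['S259E']
Mutations(Alpha) = ['S259E']
Accumulating mutations along path to Delta:
  At Theta: gained [] -> total []
  At Alpha: gained ['S259E'] -> total ['S259E']
  At Epsilon: gained ['R867F', 'I946S', 'D249A'] -> total ['D249A', 'I946S', 'R867F', 'S259E']
  At Delta: gained ['A419W'] -> total ['A419W', 'D249A', 'I946S', 'R867F', 'S259E']
Mutations(Delta) = ['A419W', 'D249A', 'I946S', 'R867F', 'S259E']
Intersection: ['S259E'] ∩ ['A419W', 'D249A', 'I946S', 'R867F', 'S259E'] = ['S259E']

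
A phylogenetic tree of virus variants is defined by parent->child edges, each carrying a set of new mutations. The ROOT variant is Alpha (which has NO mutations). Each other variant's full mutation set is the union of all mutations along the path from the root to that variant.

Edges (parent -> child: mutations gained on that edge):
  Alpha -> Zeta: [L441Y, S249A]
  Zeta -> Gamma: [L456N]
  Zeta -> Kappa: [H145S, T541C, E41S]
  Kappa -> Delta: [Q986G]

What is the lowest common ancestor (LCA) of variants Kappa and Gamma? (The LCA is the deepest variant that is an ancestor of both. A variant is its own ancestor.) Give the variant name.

Answer: Zeta

Derivation:
Path from root to Kappa: Alpha -> Zeta -> Kappa
  ancestors of Kappa: {Alpha, Zeta, Kappa}
Path from root to Gamma: Alpha -> Zeta -> Gamma
  ancestors of Gamma: {Alpha, Zeta, Gamma}
Common ancestors: {Alpha, Zeta}
Walk up from Gamma: Gamma (not in ancestors of Kappa), Zeta (in ancestors of Kappa), Alpha (in ancestors of Kappa)
Deepest common ancestor (LCA) = Zeta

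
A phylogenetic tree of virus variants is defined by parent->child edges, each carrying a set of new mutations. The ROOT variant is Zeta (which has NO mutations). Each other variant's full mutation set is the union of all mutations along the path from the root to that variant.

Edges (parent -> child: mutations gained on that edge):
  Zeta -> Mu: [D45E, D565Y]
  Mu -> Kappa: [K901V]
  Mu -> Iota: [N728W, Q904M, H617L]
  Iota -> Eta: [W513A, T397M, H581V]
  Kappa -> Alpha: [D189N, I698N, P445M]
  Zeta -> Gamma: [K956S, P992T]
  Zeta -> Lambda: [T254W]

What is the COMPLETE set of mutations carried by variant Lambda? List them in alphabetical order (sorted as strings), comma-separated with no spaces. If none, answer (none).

At Zeta: gained [] -> total []
At Lambda: gained ['T254W'] -> total ['T254W']

Answer: T254W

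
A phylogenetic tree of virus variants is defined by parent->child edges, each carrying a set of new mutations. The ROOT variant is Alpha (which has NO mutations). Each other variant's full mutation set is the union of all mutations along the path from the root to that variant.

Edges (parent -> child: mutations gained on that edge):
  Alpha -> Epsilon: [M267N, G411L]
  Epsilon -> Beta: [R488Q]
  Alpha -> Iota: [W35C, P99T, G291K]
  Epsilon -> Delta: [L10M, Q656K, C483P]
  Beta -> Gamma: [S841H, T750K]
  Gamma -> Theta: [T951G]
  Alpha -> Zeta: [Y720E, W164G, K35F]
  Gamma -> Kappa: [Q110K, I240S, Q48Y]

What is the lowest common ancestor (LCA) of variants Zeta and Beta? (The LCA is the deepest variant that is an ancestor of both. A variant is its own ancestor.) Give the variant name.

Path from root to Zeta: Alpha -> Zeta
  ancestors of Zeta: {Alpha, Zeta}
Path from root to Beta: Alpha -> Epsilon -> Beta
  ancestors of Beta: {Alpha, Epsilon, Beta}
Common ancestors: {Alpha}
Walk up from Beta: Beta (not in ancestors of Zeta), Epsilon (not in ancestors of Zeta), Alpha (in ancestors of Zeta)
Deepest common ancestor (LCA) = Alpha

Answer: Alpha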